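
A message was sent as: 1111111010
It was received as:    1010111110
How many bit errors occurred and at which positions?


XOR: 0101000100

3 error(s) at position(s): 1, 3, 7


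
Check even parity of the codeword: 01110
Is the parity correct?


Number of 1s: 3

No, parity error (3 ones)


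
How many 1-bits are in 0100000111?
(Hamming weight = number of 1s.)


Counting 1s in 0100000111

4


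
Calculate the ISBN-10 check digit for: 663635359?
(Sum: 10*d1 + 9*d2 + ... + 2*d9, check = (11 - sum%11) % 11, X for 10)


Weighted sum: 268
268 mod 11 = 4

Check digit: 7


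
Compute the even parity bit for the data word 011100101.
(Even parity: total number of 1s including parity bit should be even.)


Number of 1s in data: 5
Parity bit: 1

1


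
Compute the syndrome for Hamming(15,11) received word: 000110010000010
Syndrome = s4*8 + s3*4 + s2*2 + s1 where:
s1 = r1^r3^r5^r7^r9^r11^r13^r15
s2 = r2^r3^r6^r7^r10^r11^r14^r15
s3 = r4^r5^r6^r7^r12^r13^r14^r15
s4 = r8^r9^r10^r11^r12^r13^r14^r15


s1=1, s2=1, s3=1, s4=0

Syndrome = 7 (error at position 7)


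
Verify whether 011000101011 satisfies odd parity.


Number of 1s: 6

No, parity error (6 ones)


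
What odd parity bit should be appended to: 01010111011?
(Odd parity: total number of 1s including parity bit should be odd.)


Number of 1s in data: 7
Parity bit: 0

0


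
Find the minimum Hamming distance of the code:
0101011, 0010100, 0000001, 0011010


Comparing all pairs, minimum distance: 3
Can detect 2 errors, correct 1 errors

3


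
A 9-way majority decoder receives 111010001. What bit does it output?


Ones: 5 out of 9
Threshold: 5

1 (5/9 voted 1)


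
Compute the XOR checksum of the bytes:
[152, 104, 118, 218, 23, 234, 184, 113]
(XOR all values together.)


XOR chain: 152 ^ 104 ^ 118 ^ 218 ^ 23 ^ 234 ^ 184 ^ 113 = 104

104


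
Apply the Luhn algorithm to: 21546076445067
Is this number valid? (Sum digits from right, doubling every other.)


Luhn sum = 47
47 mod 10 = 7

Invalid (Luhn sum mod 10 = 7)


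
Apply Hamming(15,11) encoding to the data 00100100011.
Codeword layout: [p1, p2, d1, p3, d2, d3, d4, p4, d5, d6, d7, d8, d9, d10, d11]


Parity bits: p1=1, p2=0, p3=1, p4=1

100101010100011


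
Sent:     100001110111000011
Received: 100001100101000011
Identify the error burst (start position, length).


XOR: 000000010010000000

Burst at position 7, length 4


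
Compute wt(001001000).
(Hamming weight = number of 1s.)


Counting 1s in 001001000

2


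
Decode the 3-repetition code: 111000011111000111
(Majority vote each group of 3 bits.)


Groups: 111, 000, 011, 111, 000, 111
Majority votes: 101101

101101


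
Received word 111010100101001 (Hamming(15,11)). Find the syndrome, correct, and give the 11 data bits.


Syndrome = 11: error at position 11

Data: 11010111001 (corrected bit 11)


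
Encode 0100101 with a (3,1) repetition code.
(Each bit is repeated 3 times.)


Each bit -> 3 copies

000111000000111000111


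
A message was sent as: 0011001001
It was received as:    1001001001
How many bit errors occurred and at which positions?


XOR: 1010000000

2 error(s) at position(s): 0, 2


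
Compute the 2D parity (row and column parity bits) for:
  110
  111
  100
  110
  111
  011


Row parities: 011010
Column parities: 111

Row P: 011010, Col P: 111, Corner: 1


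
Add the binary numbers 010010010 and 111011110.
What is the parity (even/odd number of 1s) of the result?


010010010 = 146
111011110 = 478
Sum = 624 = 1001110000
1s count = 4

even parity (4 ones in 1001110000)


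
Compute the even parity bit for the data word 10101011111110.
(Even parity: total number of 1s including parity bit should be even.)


Number of 1s in data: 10
Parity bit: 0

0


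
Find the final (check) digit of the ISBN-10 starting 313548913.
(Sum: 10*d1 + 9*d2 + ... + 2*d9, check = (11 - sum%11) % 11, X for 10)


Weighted sum: 207
207 mod 11 = 9

Check digit: 2


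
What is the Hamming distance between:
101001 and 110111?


XOR: 011110
Count of 1s: 4

4


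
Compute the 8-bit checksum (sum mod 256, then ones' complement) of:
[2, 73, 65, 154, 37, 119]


Sum = 450 mod 256 = 194
Complement = 61

61


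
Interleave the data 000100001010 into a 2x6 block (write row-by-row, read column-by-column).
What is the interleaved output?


Matrix:
  000100
  001010
Read columns: 000001100100

000001100100


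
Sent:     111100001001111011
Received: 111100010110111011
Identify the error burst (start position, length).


XOR: 000000011111000000

Burst at position 7, length 5


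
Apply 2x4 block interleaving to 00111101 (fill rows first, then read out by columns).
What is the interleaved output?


Matrix:
  0011
  1101
Read columns: 01011011

01011011


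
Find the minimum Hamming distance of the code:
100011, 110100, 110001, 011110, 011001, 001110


Comparing all pairs, minimum distance: 1
Can detect 0 errors, correct 0 errors

1


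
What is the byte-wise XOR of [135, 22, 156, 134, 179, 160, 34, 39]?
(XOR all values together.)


XOR chain: 135 ^ 22 ^ 156 ^ 134 ^ 179 ^ 160 ^ 34 ^ 39 = 157

157


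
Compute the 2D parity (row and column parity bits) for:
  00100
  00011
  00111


Row parities: 101
Column parities: 00000

Row P: 101, Col P: 00000, Corner: 0


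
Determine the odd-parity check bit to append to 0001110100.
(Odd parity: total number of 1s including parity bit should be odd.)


Number of 1s in data: 4
Parity bit: 1

1


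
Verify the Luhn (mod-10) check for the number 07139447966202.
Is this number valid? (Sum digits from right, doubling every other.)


Luhn sum = 62
62 mod 10 = 2

Invalid (Luhn sum mod 10 = 2)


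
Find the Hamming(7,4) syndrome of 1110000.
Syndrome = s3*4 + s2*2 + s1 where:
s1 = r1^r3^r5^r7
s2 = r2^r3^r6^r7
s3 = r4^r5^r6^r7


s1=0, s2=0, s3=0

Syndrome = 0 (no error)


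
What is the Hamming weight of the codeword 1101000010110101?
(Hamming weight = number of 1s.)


Counting 1s in 1101000010110101

8


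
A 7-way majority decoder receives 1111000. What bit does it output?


Ones: 4 out of 7
Threshold: 4

1 (4/7 voted 1)


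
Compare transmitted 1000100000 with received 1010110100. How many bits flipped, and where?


XOR: 0010010100

3 error(s) at position(s): 2, 5, 7


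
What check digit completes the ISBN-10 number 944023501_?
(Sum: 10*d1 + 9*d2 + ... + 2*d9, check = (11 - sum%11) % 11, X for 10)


Weighted sum: 207
207 mod 11 = 9

Check digit: 2


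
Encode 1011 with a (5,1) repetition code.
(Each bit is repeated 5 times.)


Each bit -> 5 copies

11111000001111111111


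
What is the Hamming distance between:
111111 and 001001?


XOR: 110110
Count of 1s: 4

4


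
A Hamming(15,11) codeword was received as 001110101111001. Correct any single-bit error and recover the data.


Syndrome = 14: error at position 14

Data: 11011111011 (corrected bit 14)


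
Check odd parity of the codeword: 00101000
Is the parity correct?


Number of 1s: 2

No, parity error (2 ones)


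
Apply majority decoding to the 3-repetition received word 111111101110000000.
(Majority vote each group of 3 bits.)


Groups: 111, 111, 101, 110, 000, 000
Majority votes: 111100

111100


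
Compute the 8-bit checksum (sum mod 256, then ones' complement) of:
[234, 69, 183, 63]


Sum = 549 mod 256 = 37
Complement = 218

218


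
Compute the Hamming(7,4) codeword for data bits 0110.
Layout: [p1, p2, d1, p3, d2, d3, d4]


Parity bits: p1=1, p2=1, p3=0

1100110


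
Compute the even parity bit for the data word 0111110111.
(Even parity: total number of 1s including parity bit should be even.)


Number of 1s in data: 8
Parity bit: 0

0


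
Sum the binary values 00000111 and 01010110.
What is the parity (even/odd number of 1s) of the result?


00000111 = 7
01010110 = 86
Sum = 93 = 1011101
1s count = 5

odd parity (5 ones in 1011101)


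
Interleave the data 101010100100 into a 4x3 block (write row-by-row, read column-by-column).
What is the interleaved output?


Matrix:
  101
  010
  100
  100
Read columns: 101101001000

101101001000


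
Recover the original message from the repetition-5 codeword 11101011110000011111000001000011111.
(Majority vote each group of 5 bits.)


Groups: 11101, 01111, 00000, 11111, 00000, 10000, 11111
Majority votes: 1101001

1101001


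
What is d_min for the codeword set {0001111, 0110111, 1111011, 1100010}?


Comparing all pairs, minimum distance: 3
Can detect 2 errors, correct 1 errors

3


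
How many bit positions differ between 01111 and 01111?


XOR: 00000
Count of 1s: 0

0


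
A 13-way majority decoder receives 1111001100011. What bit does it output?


Ones: 8 out of 13
Threshold: 7

1 (8/13 voted 1)


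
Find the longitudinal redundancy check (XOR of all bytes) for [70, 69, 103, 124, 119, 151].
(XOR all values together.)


XOR chain: 70 ^ 69 ^ 103 ^ 124 ^ 119 ^ 151 = 248

248


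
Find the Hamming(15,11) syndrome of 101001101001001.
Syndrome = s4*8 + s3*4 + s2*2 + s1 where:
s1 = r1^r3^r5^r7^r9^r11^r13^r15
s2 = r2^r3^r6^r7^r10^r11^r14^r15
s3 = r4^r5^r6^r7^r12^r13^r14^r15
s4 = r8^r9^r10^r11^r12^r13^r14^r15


s1=1, s2=0, s3=0, s4=1

Syndrome = 9 (error at position 9)


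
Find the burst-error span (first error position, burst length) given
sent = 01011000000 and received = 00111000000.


XOR: 01100000000

Burst at position 1, length 2


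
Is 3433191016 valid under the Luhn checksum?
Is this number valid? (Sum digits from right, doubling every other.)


Luhn sum = 40
40 mod 10 = 0

Valid (Luhn sum mod 10 = 0)


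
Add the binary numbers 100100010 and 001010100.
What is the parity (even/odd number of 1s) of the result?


100100010 = 290
001010100 = 84
Sum = 374 = 101110110
1s count = 6

even parity (6 ones in 101110110)


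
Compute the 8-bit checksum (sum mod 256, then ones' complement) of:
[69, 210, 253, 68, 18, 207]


Sum = 825 mod 256 = 57
Complement = 198

198


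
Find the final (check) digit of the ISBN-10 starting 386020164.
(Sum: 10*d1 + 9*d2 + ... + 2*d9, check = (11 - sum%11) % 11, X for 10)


Weighted sum: 192
192 mod 11 = 5

Check digit: 6


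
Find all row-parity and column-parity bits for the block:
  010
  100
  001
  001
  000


Row parities: 11110
Column parities: 110

Row P: 11110, Col P: 110, Corner: 0


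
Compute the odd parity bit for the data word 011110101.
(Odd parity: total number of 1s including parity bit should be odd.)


Number of 1s in data: 6
Parity bit: 1

1


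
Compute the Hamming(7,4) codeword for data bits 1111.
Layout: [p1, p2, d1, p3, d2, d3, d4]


Parity bits: p1=1, p2=1, p3=1

1111111


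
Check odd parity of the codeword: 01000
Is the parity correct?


Number of 1s: 1

Yes, parity is correct (1 ones)


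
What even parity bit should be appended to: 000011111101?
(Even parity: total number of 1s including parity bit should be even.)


Number of 1s in data: 7
Parity bit: 1

1


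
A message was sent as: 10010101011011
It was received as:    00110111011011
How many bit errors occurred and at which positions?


XOR: 10100010000000

3 error(s) at position(s): 0, 2, 6


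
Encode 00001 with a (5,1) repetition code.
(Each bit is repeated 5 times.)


Each bit -> 5 copies

0000000000000000000011111


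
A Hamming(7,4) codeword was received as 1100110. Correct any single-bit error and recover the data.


Syndrome = 0: no error detected

Data: 0110 (no errors)


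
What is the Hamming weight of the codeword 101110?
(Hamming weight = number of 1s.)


Counting 1s in 101110

4


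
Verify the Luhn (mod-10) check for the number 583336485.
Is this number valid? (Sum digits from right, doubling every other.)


Luhn sum = 43
43 mod 10 = 3

Invalid (Luhn sum mod 10 = 3)


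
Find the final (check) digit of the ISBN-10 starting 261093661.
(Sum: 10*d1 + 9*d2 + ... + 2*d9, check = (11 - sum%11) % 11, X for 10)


Weighted sum: 195
195 mod 11 = 8

Check digit: 3


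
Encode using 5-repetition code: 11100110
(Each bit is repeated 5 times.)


Each bit -> 5 copies

1111111111111110000000000111111111100000


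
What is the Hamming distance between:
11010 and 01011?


XOR: 10001
Count of 1s: 2

2


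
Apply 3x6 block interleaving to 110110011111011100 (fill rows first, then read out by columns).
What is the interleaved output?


Matrix:
  110110
  011111
  011100
Read columns: 100111011111110010

100111011111110010


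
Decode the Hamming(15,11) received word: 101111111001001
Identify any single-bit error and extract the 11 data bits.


Syndrome = 0: no error detected

Data: 11111001001 (no errors)


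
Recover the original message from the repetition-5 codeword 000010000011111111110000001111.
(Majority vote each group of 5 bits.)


Groups: 00001, 00000, 11111, 11111, 00000, 01111
Majority votes: 001101

001101


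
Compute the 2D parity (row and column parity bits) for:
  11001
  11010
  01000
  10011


Row parities: 1111
Column parities: 11000

Row P: 1111, Col P: 11000, Corner: 0


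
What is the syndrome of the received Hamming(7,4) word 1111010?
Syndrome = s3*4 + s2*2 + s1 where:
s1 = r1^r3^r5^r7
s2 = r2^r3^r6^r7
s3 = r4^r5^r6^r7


s1=0, s2=1, s3=0

Syndrome = 2 (error at position 2)


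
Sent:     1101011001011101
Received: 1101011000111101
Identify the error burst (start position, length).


XOR: 0000000001100000

Burst at position 9, length 2


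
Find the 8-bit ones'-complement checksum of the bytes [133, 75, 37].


Sum = 245 mod 256 = 245
Complement = 10

10


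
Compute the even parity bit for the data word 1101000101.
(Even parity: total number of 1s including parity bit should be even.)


Number of 1s in data: 5
Parity bit: 1

1


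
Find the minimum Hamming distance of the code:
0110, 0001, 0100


Comparing all pairs, minimum distance: 1
Can detect 0 errors, correct 0 errors

1


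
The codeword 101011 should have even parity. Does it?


Number of 1s: 4

Yes, parity is correct (4 ones)


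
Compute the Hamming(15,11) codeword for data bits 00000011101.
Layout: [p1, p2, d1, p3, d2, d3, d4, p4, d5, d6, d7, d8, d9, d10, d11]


Parity bits: p1=1, p2=0, p3=1, p4=0

100100000011101


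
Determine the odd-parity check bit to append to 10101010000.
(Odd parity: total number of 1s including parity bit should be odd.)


Number of 1s in data: 4
Parity bit: 1

1


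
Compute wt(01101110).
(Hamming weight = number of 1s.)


Counting 1s in 01101110

5


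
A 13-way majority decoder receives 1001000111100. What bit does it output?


Ones: 6 out of 13
Threshold: 7

0 (6/13 voted 1)


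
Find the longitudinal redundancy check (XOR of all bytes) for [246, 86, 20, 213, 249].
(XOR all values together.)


XOR chain: 246 ^ 86 ^ 20 ^ 213 ^ 249 = 152

152


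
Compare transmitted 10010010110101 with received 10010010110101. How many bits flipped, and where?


XOR: 00000000000000

0 errors (received matches sent)


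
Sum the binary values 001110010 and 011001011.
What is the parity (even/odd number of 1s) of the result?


001110010 = 114
011001011 = 203
Sum = 317 = 100111101
1s count = 6

even parity (6 ones in 100111101)


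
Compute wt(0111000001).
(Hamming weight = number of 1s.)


Counting 1s in 0111000001

4


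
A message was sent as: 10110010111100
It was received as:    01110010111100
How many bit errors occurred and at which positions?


XOR: 11000000000000

2 error(s) at position(s): 0, 1


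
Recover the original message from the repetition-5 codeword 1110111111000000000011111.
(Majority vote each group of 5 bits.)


Groups: 11101, 11111, 00000, 00000, 11111
Majority votes: 11001

11001


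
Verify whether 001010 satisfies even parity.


Number of 1s: 2

Yes, parity is correct (2 ones)


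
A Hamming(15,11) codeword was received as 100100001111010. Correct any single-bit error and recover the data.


Syndrome = 15: error at position 15

Data: 00001111011 (corrected bit 15)


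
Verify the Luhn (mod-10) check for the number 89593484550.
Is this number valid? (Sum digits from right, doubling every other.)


Luhn sum = 64
64 mod 10 = 4

Invalid (Luhn sum mod 10 = 4)


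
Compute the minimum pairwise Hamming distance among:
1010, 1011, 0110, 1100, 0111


Comparing all pairs, minimum distance: 1
Can detect 0 errors, correct 0 errors

1


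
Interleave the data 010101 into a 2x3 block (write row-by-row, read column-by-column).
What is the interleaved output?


Matrix:
  010
  101
Read columns: 011001

011001


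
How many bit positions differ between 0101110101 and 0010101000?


XOR: 0111011101
Count of 1s: 7

7


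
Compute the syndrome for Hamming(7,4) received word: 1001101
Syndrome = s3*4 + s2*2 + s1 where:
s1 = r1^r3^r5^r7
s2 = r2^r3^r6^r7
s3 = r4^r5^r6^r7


s1=1, s2=1, s3=1

Syndrome = 7 (error at position 7)


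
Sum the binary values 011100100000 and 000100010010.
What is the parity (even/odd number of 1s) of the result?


011100100000 = 1824
000100010010 = 274
Sum = 2098 = 100000110010
1s count = 4

even parity (4 ones in 100000110010)


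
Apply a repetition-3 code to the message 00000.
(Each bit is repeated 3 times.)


Each bit -> 3 copies

000000000000000


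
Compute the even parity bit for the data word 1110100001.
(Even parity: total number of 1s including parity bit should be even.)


Number of 1s in data: 5
Parity bit: 1

1


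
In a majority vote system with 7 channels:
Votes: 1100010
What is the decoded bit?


Ones: 3 out of 7
Threshold: 4

0 (3/7 voted 1)


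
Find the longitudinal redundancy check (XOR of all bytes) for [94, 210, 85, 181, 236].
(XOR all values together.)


XOR chain: 94 ^ 210 ^ 85 ^ 181 ^ 236 = 128

128


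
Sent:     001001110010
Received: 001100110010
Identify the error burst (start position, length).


XOR: 000101000000

Burst at position 3, length 3


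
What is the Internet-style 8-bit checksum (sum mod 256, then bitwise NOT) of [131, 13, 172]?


Sum = 316 mod 256 = 60
Complement = 195

195


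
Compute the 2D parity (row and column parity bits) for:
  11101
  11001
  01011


Row parities: 011
Column parities: 01111

Row P: 011, Col P: 01111, Corner: 0


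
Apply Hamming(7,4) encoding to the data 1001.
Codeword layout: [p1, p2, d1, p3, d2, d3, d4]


Parity bits: p1=0, p2=0, p3=1

0011001


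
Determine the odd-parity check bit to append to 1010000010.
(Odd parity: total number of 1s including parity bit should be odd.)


Number of 1s in data: 3
Parity bit: 0

0


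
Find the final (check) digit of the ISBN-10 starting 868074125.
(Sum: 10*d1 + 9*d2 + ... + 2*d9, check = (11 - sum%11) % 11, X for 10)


Weighted sum: 280
280 mod 11 = 5

Check digit: 6


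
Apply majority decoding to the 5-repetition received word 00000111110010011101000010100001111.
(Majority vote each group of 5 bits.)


Groups: 00000, 11111, 00100, 11101, 00001, 01000, 01111
Majority votes: 0101001

0101001


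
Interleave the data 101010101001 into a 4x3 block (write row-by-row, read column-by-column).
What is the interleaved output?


Matrix:
  101
  010
  101
  001
Read columns: 101001001011

101001001011


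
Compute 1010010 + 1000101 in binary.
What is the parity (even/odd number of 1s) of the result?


1010010 = 82
1000101 = 69
Sum = 151 = 10010111
1s count = 5

odd parity (5 ones in 10010111)


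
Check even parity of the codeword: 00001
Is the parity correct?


Number of 1s: 1

No, parity error (1 ones)


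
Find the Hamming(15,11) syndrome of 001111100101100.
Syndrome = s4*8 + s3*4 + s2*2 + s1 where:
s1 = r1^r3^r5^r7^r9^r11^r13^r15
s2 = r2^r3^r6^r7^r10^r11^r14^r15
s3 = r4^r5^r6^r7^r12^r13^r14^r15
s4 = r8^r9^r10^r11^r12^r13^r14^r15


s1=0, s2=0, s3=0, s4=1

Syndrome = 8 (error at position 8)


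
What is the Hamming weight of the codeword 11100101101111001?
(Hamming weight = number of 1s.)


Counting 1s in 11100101101111001

11


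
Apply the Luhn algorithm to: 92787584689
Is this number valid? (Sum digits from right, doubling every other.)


Luhn sum = 73
73 mod 10 = 3

Invalid (Luhn sum mod 10 = 3)


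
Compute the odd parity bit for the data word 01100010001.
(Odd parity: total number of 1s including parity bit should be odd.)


Number of 1s in data: 4
Parity bit: 1

1


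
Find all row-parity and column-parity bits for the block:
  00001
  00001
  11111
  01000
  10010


Row parities: 11110
Column parities: 00101

Row P: 11110, Col P: 00101, Corner: 0


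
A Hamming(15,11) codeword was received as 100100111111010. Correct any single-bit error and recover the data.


Syndrome = 0: no error detected

Data: 00011111010 (no errors)


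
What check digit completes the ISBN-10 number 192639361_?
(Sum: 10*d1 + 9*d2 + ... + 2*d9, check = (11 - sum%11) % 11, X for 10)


Weighted sum: 244
244 mod 11 = 2

Check digit: 9


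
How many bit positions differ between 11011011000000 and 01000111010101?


XOR: 10011100010101
Count of 1s: 7

7


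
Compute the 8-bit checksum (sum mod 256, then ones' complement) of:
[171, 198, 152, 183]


Sum = 704 mod 256 = 192
Complement = 63

63


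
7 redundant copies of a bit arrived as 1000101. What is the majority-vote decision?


Ones: 3 out of 7
Threshold: 4

0 (3/7 voted 1)


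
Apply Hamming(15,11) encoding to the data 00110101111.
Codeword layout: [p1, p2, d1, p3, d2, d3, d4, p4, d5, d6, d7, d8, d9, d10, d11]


Parity bits: p1=1, p2=1, p3=0, p4=1

110001110101111


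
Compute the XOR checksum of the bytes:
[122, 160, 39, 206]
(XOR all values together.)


XOR chain: 122 ^ 160 ^ 39 ^ 206 = 51

51


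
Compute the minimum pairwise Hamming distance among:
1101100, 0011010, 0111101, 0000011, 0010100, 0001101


Comparing all pairs, minimum distance: 2
Can detect 1 errors, correct 0 errors

2


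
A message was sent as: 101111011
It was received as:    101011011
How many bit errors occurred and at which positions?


XOR: 000100000

1 error(s) at position(s): 3


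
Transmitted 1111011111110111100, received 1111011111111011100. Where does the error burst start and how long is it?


XOR: 0000000000001100000

Burst at position 12, length 2


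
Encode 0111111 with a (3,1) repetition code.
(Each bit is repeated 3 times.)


Each bit -> 3 copies

000111111111111111111


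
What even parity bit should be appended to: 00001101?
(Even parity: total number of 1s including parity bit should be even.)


Number of 1s in data: 3
Parity bit: 1

1


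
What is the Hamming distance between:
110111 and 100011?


XOR: 010100
Count of 1s: 2

2


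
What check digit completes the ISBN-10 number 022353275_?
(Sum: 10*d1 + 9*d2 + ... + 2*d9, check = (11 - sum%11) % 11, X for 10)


Weighted sum: 139
139 mod 11 = 7

Check digit: 4


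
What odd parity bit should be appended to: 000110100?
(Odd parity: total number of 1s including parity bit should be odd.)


Number of 1s in data: 3
Parity bit: 0

0


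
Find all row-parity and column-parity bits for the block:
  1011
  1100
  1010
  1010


Row parities: 1000
Column parities: 0111

Row P: 1000, Col P: 0111, Corner: 1


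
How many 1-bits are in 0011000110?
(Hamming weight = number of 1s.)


Counting 1s in 0011000110

4


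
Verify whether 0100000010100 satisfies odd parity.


Number of 1s: 3

Yes, parity is correct (3 ones)


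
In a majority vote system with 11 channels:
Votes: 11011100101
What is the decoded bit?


Ones: 7 out of 11
Threshold: 6

1 (7/11 voted 1)


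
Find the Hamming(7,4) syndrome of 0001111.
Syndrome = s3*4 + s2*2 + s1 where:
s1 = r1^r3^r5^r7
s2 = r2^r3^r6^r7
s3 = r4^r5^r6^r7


s1=0, s2=0, s3=0

Syndrome = 0 (no error)


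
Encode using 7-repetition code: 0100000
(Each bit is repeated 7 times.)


Each bit -> 7 copies

0000000111111100000000000000000000000000000000000


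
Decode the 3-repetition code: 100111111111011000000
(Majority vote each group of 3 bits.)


Groups: 100, 111, 111, 111, 011, 000, 000
Majority votes: 0111100

0111100


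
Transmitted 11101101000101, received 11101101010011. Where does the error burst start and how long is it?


XOR: 00000000010110

Burst at position 9, length 4


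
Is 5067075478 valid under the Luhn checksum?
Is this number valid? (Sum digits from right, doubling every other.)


Luhn sum = 36
36 mod 10 = 6

Invalid (Luhn sum mod 10 = 6)


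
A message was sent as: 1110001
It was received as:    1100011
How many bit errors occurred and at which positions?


XOR: 0010010

2 error(s) at position(s): 2, 5


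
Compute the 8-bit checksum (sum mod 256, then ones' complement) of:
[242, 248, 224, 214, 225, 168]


Sum = 1321 mod 256 = 41
Complement = 214

214


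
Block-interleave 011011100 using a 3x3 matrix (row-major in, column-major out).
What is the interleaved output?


Matrix:
  011
  011
  100
Read columns: 001110110

001110110


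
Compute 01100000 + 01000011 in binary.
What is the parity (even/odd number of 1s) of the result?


01100000 = 96
01000011 = 67
Sum = 163 = 10100011
1s count = 4

even parity (4 ones in 10100011)


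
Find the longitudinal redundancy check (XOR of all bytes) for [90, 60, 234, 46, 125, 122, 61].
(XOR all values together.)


XOR chain: 90 ^ 60 ^ 234 ^ 46 ^ 125 ^ 122 ^ 61 = 152

152


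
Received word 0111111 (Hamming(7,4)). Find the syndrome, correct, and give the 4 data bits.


Syndrome = 1: error at position 1

Data: 1111 (corrected bit 1)


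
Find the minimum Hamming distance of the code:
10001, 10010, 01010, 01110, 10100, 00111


Comparing all pairs, minimum distance: 1
Can detect 0 errors, correct 0 errors

1


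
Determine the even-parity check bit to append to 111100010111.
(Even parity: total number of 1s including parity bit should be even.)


Number of 1s in data: 8
Parity bit: 0

0


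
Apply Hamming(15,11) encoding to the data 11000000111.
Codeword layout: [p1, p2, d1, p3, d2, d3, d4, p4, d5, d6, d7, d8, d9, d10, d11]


Parity bits: p1=0, p2=1, p3=0, p4=1

011010010000111


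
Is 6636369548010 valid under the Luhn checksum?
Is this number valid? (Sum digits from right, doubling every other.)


Luhn sum = 44
44 mod 10 = 4

Invalid (Luhn sum mod 10 = 4)


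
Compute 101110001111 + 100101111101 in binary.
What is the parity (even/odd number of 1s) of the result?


101110001111 = 2959
100101111101 = 2429
Sum = 5388 = 1010100001100
1s count = 5

odd parity (5 ones in 1010100001100)


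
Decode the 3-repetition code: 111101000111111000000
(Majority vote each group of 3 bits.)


Groups: 111, 101, 000, 111, 111, 000, 000
Majority votes: 1101100

1101100


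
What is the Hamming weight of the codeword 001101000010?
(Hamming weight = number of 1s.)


Counting 1s in 001101000010

4


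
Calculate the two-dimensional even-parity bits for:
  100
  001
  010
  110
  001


Row parities: 11101
Column parities: 000

Row P: 11101, Col P: 000, Corner: 0


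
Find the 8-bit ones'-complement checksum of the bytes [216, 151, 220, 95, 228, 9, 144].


Sum = 1063 mod 256 = 39
Complement = 216

216


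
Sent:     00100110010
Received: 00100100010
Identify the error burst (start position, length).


XOR: 00000010000

Burst at position 6, length 1


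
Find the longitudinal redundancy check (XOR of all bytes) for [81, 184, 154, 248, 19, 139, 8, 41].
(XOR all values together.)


XOR chain: 81 ^ 184 ^ 154 ^ 248 ^ 19 ^ 139 ^ 8 ^ 41 = 50

50


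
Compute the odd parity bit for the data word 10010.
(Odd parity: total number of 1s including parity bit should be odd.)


Number of 1s in data: 2
Parity bit: 1

1


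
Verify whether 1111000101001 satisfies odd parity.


Number of 1s: 7

Yes, parity is correct (7 ones)


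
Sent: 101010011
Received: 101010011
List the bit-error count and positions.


XOR: 000000000

0 errors (received matches sent)


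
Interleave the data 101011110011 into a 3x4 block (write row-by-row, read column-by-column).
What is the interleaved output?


Matrix:
  1010
  1111
  0011
Read columns: 110010111011

110010111011


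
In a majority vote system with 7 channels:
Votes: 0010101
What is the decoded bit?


Ones: 3 out of 7
Threshold: 4

0 (3/7 voted 1)


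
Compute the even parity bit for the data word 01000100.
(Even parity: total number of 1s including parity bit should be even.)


Number of 1s in data: 2
Parity bit: 0

0


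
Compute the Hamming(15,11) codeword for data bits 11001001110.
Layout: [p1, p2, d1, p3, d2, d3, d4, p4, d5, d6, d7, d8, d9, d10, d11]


Parity bits: p1=0, p2=0, p3=0, p4=0

001010001001110


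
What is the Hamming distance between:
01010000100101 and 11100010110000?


XOR: 10110010010101
Count of 1s: 7

7


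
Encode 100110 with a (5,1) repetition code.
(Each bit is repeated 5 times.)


Each bit -> 5 copies

111110000000000111111111100000


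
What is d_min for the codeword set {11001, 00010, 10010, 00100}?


Comparing all pairs, minimum distance: 1
Can detect 0 errors, correct 0 errors

1


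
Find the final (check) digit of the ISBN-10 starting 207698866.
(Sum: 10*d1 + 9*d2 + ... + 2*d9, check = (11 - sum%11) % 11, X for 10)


Weighted sum: 274
274 mod 11 = 10

Check digit: 1


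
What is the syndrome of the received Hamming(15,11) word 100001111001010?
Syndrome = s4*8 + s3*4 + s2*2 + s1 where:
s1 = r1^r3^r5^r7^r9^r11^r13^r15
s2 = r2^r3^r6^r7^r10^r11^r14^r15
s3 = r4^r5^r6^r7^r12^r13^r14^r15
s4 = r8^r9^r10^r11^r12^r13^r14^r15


s1=1, s2=1, s3=0, s4=0

Syndrome = 3 (error at position 3)


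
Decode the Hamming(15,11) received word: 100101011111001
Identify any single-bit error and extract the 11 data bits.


Syndrome = 0: no error detected

Data: 00101111001 (no errors)


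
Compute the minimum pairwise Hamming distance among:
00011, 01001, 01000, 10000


Comparing all pairs, minimum distance: 1
Can detect 0 errors, correct 0 errors

1


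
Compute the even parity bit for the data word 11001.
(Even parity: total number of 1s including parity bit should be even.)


Number of 1s in data: 3
Parity bit: 1

1


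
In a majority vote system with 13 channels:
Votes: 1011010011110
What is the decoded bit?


Ones: 8 out of 13
Threshold: 7

1 (8/13 voted 1)


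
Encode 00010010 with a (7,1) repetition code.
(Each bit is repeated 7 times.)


Each bit -> 7 copies

00000000000000000000011111110000000000000011111110000000


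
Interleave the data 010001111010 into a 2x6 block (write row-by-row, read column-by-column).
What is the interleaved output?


Matrix:
  010001
  111010
Read columns: 011101000110

011101000110


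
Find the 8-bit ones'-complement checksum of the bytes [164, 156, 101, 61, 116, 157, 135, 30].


Sum = 920 mod 256 = 152
Complement = 103

103


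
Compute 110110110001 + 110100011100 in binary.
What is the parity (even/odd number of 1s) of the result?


110110110001 = 3505
110100011100 = 3356
Sum = 6861 = 1101011001101
1s count = 8

even parity (8 ones in 1101011001101)


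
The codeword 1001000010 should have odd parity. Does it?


Number of 1s: 3

Yes, parity is correct (3 ones)


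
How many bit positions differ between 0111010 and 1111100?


XOR: 1000110
Count of 1s: 3

3


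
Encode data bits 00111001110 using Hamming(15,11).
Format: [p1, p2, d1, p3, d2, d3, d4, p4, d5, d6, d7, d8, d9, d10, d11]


Parity bits: p1=1, p2=1, p3=1, p4=0

110101101001110


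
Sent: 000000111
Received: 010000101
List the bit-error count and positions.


XOR: 010000010

2 error(s) at position(s): 1, 7


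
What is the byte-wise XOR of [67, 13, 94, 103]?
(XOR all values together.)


XOR chain: 67 ^ 13 ^ 94 ^ 103 = 119

119


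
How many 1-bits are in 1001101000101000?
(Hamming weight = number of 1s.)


Counting 1s in 1001101000101000

6


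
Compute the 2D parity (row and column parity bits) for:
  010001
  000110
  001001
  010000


Row parities: 0001
Column parities: 001110

Row P: 0001, Col P: 001110, Corner: 1


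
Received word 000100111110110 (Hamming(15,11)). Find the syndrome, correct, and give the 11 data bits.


Syndrome = 0: no error detected

Data: 00011110110 (no errors)


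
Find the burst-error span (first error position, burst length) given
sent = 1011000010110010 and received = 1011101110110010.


XOR: 0000101100000000

Burst at position 4, length 4


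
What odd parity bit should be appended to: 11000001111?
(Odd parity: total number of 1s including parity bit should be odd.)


Number of 1s in data: 6
Parity bit: 1

1


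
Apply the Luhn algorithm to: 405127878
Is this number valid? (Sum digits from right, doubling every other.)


Luhn sum = 39
39 mod 10 = 9

Invalid (Luhn sum mod 10 = 9)


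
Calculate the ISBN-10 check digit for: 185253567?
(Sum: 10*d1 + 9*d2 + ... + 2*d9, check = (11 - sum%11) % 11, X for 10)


Weighted sum: 233
233 mod 11 = 2

Check digit: 9


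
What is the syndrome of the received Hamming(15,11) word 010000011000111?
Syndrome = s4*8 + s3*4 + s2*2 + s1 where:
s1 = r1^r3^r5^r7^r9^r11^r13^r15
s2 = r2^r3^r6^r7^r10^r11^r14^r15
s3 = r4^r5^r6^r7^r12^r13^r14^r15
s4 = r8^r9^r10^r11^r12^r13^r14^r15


s1=1, s2=1, s3=1, s4=1

Syndrome = 15 (error at position 15)


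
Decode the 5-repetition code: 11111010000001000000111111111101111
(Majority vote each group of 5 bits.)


Groups: 11111, 01000, 00010, 00000, 11111, 11111, 01111
Majority votes: 1000111

1000111


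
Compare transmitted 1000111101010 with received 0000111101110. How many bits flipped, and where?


XOR: 1000000000100

2 error(s) at position(s): 0, 10


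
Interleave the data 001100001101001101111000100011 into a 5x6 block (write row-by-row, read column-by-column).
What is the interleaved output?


Matrix:
  001100
  001101
  001101
  111000
  100011
Read columns: 000110001011110111000000101101

000110001011110111000000101101


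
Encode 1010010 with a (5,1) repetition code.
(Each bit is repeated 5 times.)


Each bit -> 5 copies

11111000001111100000000001111100000


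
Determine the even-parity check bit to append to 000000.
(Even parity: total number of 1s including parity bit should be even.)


Number of 1s in data: 0
Parity bit: 0

0


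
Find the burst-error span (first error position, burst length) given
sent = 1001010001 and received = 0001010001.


XOR: 1000000000

Burst at position 0, length 1


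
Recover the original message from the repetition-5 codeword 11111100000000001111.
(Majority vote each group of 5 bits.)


Groups: 11111, 10000, 00000, 01111
Majority votes: 1001

1001


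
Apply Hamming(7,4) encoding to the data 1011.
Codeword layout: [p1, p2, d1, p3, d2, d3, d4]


Parity bits: p1=0, p2=1, p3=0

0110011


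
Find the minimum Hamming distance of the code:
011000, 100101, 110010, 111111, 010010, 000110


Comparing all pairs, minimum distance: 1
Can detect 0 errors, correct 0 errors

1


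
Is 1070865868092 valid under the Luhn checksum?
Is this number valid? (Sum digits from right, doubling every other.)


Luhn sum = 55
55 mod 10 = 5

Invalid (Luhn sum mod 10 = 5)


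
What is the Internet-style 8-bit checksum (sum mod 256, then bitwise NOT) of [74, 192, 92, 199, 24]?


Sum = 581 mod 256 = 69
Complement = 186

186


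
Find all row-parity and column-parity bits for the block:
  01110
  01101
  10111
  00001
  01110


Row parities: 11011
Column parities: 11011

Row P: 11011, Col P: 11011, Corner: 0


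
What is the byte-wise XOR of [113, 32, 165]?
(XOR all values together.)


XOR chain: 113 ^ 32 ^ 165 = 244

244


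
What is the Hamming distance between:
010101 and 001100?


XOR: 011001
Count of 1s: 3

3


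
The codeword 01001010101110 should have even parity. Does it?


Number of 1s: 7

No, parity error (7 ones)


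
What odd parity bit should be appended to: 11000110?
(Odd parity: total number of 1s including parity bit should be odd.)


Number of 1s in data: 4
Parity bit: 1

1


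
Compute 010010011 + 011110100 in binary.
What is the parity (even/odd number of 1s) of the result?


010010011 = 147
011110100 = 244
Sum = 391 = 110000111
1s count = 5

odd parity (5 ones in 110000111)


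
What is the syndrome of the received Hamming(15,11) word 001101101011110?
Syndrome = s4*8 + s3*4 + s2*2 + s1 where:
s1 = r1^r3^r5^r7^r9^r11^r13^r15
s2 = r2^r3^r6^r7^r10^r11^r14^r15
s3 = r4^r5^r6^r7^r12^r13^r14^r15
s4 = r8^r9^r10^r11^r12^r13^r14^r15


s1=1, s2=1, s3=0, s4=1

Syndrome = 11 (error at position 11)


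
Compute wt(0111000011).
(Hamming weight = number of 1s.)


Counting 1s in 0111000011

5


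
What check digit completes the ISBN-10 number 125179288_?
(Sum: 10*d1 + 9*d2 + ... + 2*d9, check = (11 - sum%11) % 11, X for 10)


Weighted sum: 210
210 mod 11 = 1

Check digit: X


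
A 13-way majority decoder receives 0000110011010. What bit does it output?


Ones: 5 out of 13
Threshold: 7

0 (5/13 voted 1)


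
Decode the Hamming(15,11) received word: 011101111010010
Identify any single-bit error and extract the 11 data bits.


Syndrome = 0: no error detected

Data: 10111010010 (no errors)


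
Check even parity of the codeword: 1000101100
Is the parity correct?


Number of 1s: 4

Yes, parity is correct (4 ones)


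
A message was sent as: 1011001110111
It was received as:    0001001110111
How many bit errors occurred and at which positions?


XOR: 1010000000000

2 error(s) at position(s): 0, 2


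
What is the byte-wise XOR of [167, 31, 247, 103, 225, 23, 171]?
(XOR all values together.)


XOR chain: 167 ^ 31 ^ 247 ^ 103 ^ 225 ^ 23 ^ 171 = 117

117


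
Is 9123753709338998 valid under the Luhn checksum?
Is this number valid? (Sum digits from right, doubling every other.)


Luhn sum = 91
91 mod 10 = 1

Invalid (Luhn sum mod 10 = 1)


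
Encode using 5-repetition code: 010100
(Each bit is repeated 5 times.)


Each bit -> 5 copies

000001111100000111110000000000


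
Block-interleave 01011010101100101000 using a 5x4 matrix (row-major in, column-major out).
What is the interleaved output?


Matrix:
  0101
  1010
  1011
  0010
  1000
Read columns: 01101100000111010100

01101100000111010100


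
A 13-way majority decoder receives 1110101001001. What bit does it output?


Ones: 7 out of 13
Threshold: 7

1 (7/13 voted 1)


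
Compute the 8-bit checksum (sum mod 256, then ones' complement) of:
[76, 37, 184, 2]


Sum = 299 mod 256 = 43
Complement = 212

212


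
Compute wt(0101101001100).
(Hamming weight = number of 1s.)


Counting 1s in 0101101001100

6


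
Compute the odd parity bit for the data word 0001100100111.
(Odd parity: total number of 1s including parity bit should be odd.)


Number of 1s in data: 6
Parity bit: 1

1


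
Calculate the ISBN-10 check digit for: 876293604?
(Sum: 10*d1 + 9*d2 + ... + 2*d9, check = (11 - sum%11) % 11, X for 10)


Weighted sum: 306
306 mod 11 = 9

Check digit: 2


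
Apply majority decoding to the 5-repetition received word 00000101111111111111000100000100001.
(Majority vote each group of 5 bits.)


Groups: 00000, 10111, 11111, 11111, 00010, 00001, 00001
Majority votes: 0111000

0111000


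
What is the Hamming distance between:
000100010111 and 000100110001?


XOR: 000000100110
Count of 1s: 3

3
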